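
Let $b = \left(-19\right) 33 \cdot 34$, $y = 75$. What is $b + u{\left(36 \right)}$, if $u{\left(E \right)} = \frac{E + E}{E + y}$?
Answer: $- \frac{788742}{37} \approx -21317.0$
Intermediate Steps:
$b = -21318$ ($b = \left(-627\right) 34 = -21318$)
$u{\left(E \right)} = \frac{2 E}{75 + E}$ ($u{\left(E \right)} = \frac{E + E}{E + 75} = \frac{2 E}{75 + E}$)
$b + u{\left(36 \right)} = -21318 + 2 \cdot 36 \frac{1}{75 + 36} = -21318 + 2 \cdot 36 \cdot \frac{1}{111} = -21318 + \frac{24}{37} = - \frac{788742}{37}$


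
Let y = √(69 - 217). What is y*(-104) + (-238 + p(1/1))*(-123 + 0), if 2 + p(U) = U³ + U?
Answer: 29274 - 208*I*√37 ≈ 29274.0 - 1265.2*I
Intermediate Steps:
y = 2*I*√37 (y = √(-148) = 2*I*√37 ≈ 12.166*I)
p(U) = -2 + U + U³ (p(U) = -2 + (U³ + U) = -2 + (U + U³) = -2 + U + U³)
y*(-104) + (-238 + p(1/1))*(-123 + 0) = (2*I*√37)*(-104) + (-238 + (-2 + 1/1 + (1/1)³))*(-123 + 0) = -208*I*√37 + (-238 + (-2 + 1 + 1³))*(-123) = -208*I*√37 + (-238 + (-2 + 1 + 1))*(-123) = -208*I*√37 + (-238 + 0)*(-123) = -208*I*√37 - 238*(-123) = -208*I*√37 + 29274 = 29274 - 208*I*√37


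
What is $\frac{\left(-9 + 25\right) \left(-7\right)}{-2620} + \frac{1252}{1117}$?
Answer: $\frac{851336}{731635} \approx 1.1636$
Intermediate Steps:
$\frac{\left(-9 + 25\right) \left(-7\right)}{-2620} + \frac{1252}{1117} = 16 \left(-7\right) \left(- \frac{1}{2620}\right) + 1252 \cdot \frac{1}{1117} = \left(-112\right) \left(- \frac{1}{2620}\right) + \frac{1252}{1117} = \frac{28}{655} + \frac{1252}{1117} = \frac{851336}{731635}$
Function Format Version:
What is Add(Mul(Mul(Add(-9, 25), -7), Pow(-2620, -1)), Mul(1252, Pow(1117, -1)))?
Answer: Rational(851336, 731635) ≈ 1.1636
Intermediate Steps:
Add(Mul(Mul(Add(-9, 25), -7), Pow(-2620, -1)), Mul(1252, Pow(1117, -1))) = Add(Mul(Mul(16, -7), Rational(-1, 2620)), Mul(1252, Rational(1, 1117))) = Add(Mul(-112, Rational(-1, 2620)), Rational(1252, 1117)) = Add(Rational(28, 655), Rational(1252, 1117)) = Rational(851336, 731635)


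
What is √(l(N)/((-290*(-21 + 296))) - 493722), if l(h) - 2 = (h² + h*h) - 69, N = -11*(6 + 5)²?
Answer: I*√5024616538018/3190 ≈ 702.69*I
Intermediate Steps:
N = -1331 (N = -11*11² = -11*121 = -1331)
l(h) = -67 + 2*h² (l(h) = 2 + ((h² + h*h) - 69) = 2 + ((h² + h²) - 69) = 2 + (2*h² - 69) = 2 + (-69 + 2*h²) = -67 + 2*h²)
√(l(N)/((-290*(-21 + 296))) - 493722) = √((-67 + 2*(-1331)²)/((-290*(-21 + 296))) - 493722) = √((-67 + 2*1771561)/((-290*275)) - 493722) = √((-67 + 3543122)/(-79750) - 493722) = √(3543055*(-1/79750) - 493722) = √(-708611/15950 - 493722) = √(-7875574511/15950) = I*√5024616538018/3190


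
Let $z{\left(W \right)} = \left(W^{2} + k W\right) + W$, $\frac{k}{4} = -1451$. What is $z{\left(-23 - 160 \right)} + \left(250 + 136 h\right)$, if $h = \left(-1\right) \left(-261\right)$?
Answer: $1131184$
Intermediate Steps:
$k = -5804$ ($k = 4 \left(-1451\right) = -5804$)
$h = 261$
$z{\left(W \right)} = W^{2} - 5803 W$ ($z{\left(W \right)} = \left(W^{2} - 5804 W\right) + W = W^{2} - 5803 W$)
$z{\left(-23 - 160 \right)} + \left(250 + 136 h\right) = \left(-23 - 160\right) \left(-5803 - 183\right) + \left(250 + 136 \cdot 261\right) = \left(-23 - 160\right) \left(-5803 - 183\right) + \left(250 + 35496\right) = - 183 \left(-5803 - 183\right) + 35746 = \left(-183\right) \left(-5986\right) + 35746 = 1095438 + 35746 = 1131184$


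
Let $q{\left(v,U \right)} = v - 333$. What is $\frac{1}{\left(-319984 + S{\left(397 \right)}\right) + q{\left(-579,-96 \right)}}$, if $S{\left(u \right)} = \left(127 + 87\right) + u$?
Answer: $- \frac{1}{320285} \approx -3.1222 \cdot 10^{-6}$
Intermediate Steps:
$q{\left(v,U \right)} = -333 + v$
$S{\left(u \right)} = 214 + u$
$\frac{1}{\left(-319984 + S{\left(397 \right)}\right) + q{\left(-579,-96 \right)}} = \frac{1}{\left(-319984 + \left(214 + 397\right)\right) - 912} = \frac{1}{\left(-319984 + 611\right) - 912} = \frac{1}{-319373 - 912} = \frac{1}{-320285} = - \frac{1}{320285}$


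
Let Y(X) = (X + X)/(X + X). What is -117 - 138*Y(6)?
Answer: -255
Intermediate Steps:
Y(X) = 1 (Y(X) = (2*X)/((2*X)) = (2*X)*(1/(2*X)) = 1)
-117 - 138*Y(6) = -117 - 138*1 = -117 - 138 = -255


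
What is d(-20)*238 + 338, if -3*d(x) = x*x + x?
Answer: -89426/3 ≈ -29809.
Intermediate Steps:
d(x) = -x/3 - x**2/3 (d(x) = -(x*x + x)/3 = -(x**2 + x)/3 = -(x + x**2)/3 = -x/3 - x**2/3)
d(-20)*238 + 338 = -1/3*(-20)*(1 - 20)*238 + 338 = -1/3*(-20)*(-19)*238 + 338 = -380/3*238 + 338 = -90440/3 + 338 = -89426/3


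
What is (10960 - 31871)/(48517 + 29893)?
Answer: -20911/78410 ≈ -0.26669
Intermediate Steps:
(10960 - 31871)/(48517 + 29893) = -20911/78410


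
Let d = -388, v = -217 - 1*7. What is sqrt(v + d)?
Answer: 6*I*sqrt(17) ≈ 24.739*I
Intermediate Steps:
v = -224 (v = -217 - 7 = -224)
sqrt(v + d) = sqrt(-224 - 388) = sqrt(-612) = 6*I*sqrt(17)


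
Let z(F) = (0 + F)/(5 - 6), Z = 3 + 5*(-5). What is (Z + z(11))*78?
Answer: -2574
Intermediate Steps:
Z = -22 (Z = 3 - 25 = -22)
z(F) = -F (z(F) = F/(-1) = F*(-1) = -F)
(Z + z(11))*78 = (-22 - 1*11)*78 = (-22 - 11)*78 = -33*78 = -2574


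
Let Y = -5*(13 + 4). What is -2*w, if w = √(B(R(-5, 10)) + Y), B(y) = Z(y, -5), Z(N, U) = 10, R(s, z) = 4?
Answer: -10*I*√3 ≈ -17.32*I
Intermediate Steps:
Y = -85 (Y = -5*17 = -85)
B(y) = 10
w = 5*I*√3 (w = √(10 - 85) = √(-75) = 5*I*√3 ≈ 8.6602*I)
-2*w = -10*I*√3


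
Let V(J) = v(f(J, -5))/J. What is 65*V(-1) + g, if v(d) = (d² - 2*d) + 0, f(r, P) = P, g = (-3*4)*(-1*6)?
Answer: -2203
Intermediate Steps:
g = 72 (g = -12*(-6) = 72)
v(d) = d² - 2*d
V(J) = 35/J (V(J) = (-5*(-2 - 5))/J = (-5*(-7))/J = 35/J)
65*V(-1) + g = 65*(35/(-1)) + 72 = 65*(35*(-1)) + 72 = 65*(-35) + 72 = -2275 + 72 = -2203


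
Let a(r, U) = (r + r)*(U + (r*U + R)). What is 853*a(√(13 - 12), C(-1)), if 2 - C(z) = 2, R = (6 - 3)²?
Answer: 15354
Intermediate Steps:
R = 9 (R = 3² = 9)
C(z) = 0 (C(z) = 2 - 1*2 = 2 - 2 = 0)
a(r, U) = 2*r*(9 + U + U*r) (a(r, U) = (r + r)*(U + (r*U + 9)) = (2*r)*(U + (U*r + 9)) = (2*r)*(U + (9 + U*r)) = (2*r)*(9 + U + U*r) = 2*r*(9 + U + U*r))
853*a(√(13 - 12), C(-1)) = 853*(2*√(13 - 12)*(9 + 0 + 0*√(13 - 12))) = 853*(2*√1*(9 + 0 + 0*√1)) = 853*(2*1*(9 + 0 + 0*1)) = 853*(2*1*(9 + 0 + 0)) = 853*(2*1*9) = 853*18 = 15354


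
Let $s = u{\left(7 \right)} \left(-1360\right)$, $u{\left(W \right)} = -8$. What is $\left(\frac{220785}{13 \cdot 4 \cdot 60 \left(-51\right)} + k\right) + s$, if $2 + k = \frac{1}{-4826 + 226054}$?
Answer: $\frac{6381272162887}{586696656} \approx 10877.0$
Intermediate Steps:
$s = 10880$ ($s = \left(-8\right) \left(-1360\right) = 10880$)
$k = - \frac{442455}{221228}$ ($k = -2 + \frac{1}{-4826 + 226054} = -2 + \frac{1}{221228} = - \frac{442455}{221228} \approx -2.0$)
$\left(\frac{220785}{13 \cdot 4 \cdot 60 \left(-51\right)} + k\right) + s = \left(\frac{220785}{13 \cdot 4 \cdot 60 \left(-51\right)} - \frac{442455}{221228}\right) + 10880 = \left(\frac{220785}{52 \cdot 60 \left(-51\right)} - \frac{442455}{221228}\right) + 10880 = \left(\frac{220785}{3120 \left(-51\right)} - \frac{442455}{221228}\right) + 10880 = \left(\frac{220785}{-159120} - \frac{442455}{221228}\right) + 10880 = \left(220785 \left(- \frac{1}{159120}\right) - \frac{442455}{221228}\right) + 10880 = \left(- \frac{14719}{10608} - \frac{442455}{221228}\right) + 10880 = - \frac{1987454393}{586696656} + 10880 = \frac{6381272162887}{586696656}$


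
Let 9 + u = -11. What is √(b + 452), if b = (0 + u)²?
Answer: 2*√213 ≈ 29.189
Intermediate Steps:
u = -20 (u = -9 - 11 = -20)
b = 400 (b = (0 - 20)² = (-20)² = 400)
√(b + 452) = √(400 + 452) = √852 = 2*√213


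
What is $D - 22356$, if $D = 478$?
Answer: $-21878$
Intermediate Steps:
$D - 22356 = 478 - 22356 = -21878$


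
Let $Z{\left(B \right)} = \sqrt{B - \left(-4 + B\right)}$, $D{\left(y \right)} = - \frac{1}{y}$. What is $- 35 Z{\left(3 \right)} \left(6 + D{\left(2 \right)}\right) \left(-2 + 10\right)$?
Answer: $-3080$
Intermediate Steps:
$Z{\left(B \right)} = 2$ ($Z{\left(B \right)} = \sqrt{4} = 2$)
$- 35 Z{\left(3 \right)} \left(6 + D{\left(2 \right)}\right) \left(-2 + 10\right) = - 35 \cdot 2 \left(6 - \frac{1}{2}\right) \left(-2 + 10\right) = - 35 \cdot 2 \left(6 - \frac{1}{2}\right) 8 = - 35 \cdot 2 \cdot \frac{11}{2} \cdot 8 = - 35 \cdot 2 \cdot 44 = \left(-35\right) 88 = -3080$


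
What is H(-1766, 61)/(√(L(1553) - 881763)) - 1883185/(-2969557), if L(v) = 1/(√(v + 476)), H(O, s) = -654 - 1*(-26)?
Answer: 1883185/2969557 + 628*I*√2029/√(1789097127 - √2029) ≈ 0.63416 + 0.66878*I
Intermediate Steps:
H(O, s) = -628 (H(O, s) = -654 + 26 = -628)
L(v) = (476 + v)^(-½) (L(v) = 1/(√(476 + v)) = (476 + v)^(-½))
H(-1766, 61)/(√(L(1553) - 881763)) - 1883185/(-2969557) = -628/√((476 + 1553)^(-½) - 881763) - 1883185/(-2969557) = -628/√(2029^(-½) - 881763) - 1883185*(-1/2969557) = -628/√(√2029/2029 - 881763) + 1883185/2969557 = -628/√(-881763 + √2029/2029) + 1883185/2969557 = 1883185/2969557 - 628/√(-881763 + √2029/2029)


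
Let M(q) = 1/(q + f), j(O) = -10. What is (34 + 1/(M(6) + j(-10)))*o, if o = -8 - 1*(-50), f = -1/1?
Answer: 9966/7 ≈ 1423.7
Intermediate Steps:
f = -1 (f = -1*1 = -1)
M(q) = 1/(-1 + q) (M(q) = 1/(q - 1) = 1/(-1 + q))
o = 42 (o = -8 + 50 = 42)
(34 + 1/(M(6) + j(-10)))*o = (34 + 1/(1/(-1 + 6) - 10))*42 = (34 + 1/(1/5 - 10))*42 = (34 + 1/(⅕ - 10))*42 = (34 + 1/(-49/5))*42 = (34 - 5/49)*42 = (1661/49)*42 = 9966/7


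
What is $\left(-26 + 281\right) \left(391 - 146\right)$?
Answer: $62475$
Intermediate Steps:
$\left(-26 + 281\right) \left(391 - 146\right) = 255 \cdot 245 = 62475$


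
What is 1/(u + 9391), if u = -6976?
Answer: 1/2415 ≈ 0.00041408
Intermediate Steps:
1/(u + 9391) = 1/(-6976 + 9391) = 1/2415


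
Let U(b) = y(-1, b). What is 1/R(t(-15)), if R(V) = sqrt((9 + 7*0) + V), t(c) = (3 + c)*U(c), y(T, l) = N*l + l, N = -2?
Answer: -I*sqrt(19)/57 ≈ -0.076472*I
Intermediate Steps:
y(T, l) = -l (y(T, l) = -2*l + l = -l)
U(b) = -b
t(c) = -c*(3 + c) (t(c) = (3 + c)*(-c) = -c*(3 + c))
R(V) = sqrt(9 + V) (R(V) = sqrt((9 + 0) + V) = sqrt(9 + V))
1/R(t(-15)) = 1/(sqrt(9 - 1*(-15)*(3 - 15))) = 1/(sqrt(9 - 1*(-15)*(-12))) = 1/(sqrt(9 - 180)) = 1/(sqrt(-171)) = 1/(3*I*sqrt(19)) = -I*sqrt(19)/57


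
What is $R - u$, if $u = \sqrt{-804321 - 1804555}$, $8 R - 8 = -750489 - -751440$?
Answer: $\frac{959}{8} - 2 i \sqrt{652219} \approx 119.88 - 1615.2 i$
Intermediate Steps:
$R = \frac{959}{8}$ ($R = 1 + \frac{-750489 - -751440}{8} = 1 + \frac{-750489 + 751440}{8} = 1 + \frac{1}{8} \cdot 951 = 1 + \frac{951}{8} = \frac{959}{8} \approx 119.88$)
$u = 2 i \sqrt{652219}$ ($u = \sqrt{-2608876} = 2 i \sqrt{652219} \approx 1615.2 i$)
$R - u = \frac{959}{8} - 2 i \sqrt{652219}$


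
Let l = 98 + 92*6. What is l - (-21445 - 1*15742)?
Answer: 37837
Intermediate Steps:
l = 650 (l = 98 + 552 = 650)
l - (-21445 - 1*15742) = 650 - (-21445 - 1*15742) = 650 - (-21445 - 15742) = 650 - 1*(-37187) = 650 + 37187 = 37837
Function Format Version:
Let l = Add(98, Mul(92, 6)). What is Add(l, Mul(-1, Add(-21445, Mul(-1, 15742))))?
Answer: 37837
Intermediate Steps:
l = 650 (l = Add(98, 552) = 650)
Add(l, Mul(-1, Add(-21445, Mul(-1, 15742)))) = Add(650, Mul(-1, Add(-21445, Mul(-1, 15742)))) = Add(650, Mul(-1, Add(-21445, -15742))) = Add(650, Mul(-1, -37187)) = Add(650, 37187) = 37837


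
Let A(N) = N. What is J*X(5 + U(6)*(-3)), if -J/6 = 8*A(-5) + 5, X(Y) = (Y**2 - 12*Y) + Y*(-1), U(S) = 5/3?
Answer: 0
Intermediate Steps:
U(S) = 5/3 (U(S) = 5*(1/3) = 5/3)
X(Y) = Y**2 - 13*Y (X(Y) = (Y**2 - 12*Y) - Y = Y**2 - 13*Y)
J = 210 (J = -6*(8*(-5) + 5) = -6*(-40 + 5) = -6*(-35) = 210)
J*X(5 + U(6)*(-3)) = 210*((5 + (5/3)*(-3))*(-13 + (5 + (5/3)*(-3)))) = 210*((5 - 5)*(-13 + (5 - 5))) = 210*(0*(-13 + 0)) = 210*(0*(-13)) = 210*0 = 0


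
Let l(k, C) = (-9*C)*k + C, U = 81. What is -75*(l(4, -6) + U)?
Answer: -21825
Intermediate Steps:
l(k, C) = C - 9*C*k (l(k, C) = -9*C*k + C = C - 9*C*k)
-75*(l(4, -6) + U) = -75*(-6*(1 - 9*4) + 81) = -75*(-6*(1 - 36) + 81) = -75*(-6*(-35) + 81) = -75*(210 + 81) = -75*291 = -21825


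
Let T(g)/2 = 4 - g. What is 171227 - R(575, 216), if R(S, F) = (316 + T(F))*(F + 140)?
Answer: 209675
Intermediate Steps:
T(g) = 8 - 2*g (T(g) = 2*(4 - g) = 8 - 2*g)
R(S, F) = (140 + F)*(324 - 2*F) (R(S, F) = (316 + (8 - 2*F))*(F + 140) = (324 - 2*F)*(140 + F) = (140 + F)*(324 - 2*F))
171227 - R(575, 216) = 171227 - (45360 - 2*216**2 + 44*216) = 171227 - (45360 - 2*46656 + 9504) = 171227 - (45360 - 93312 + 9504) = 171227 - 1*(-38448) = 171227 + 38448 = 209675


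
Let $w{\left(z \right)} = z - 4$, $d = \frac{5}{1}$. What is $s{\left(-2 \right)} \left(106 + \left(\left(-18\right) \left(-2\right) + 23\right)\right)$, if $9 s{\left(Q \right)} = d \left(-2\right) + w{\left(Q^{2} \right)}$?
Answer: $- \frac{550}{3} \approx -183.33$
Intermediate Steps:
$d = 5$ ($d = 5 \cdot 1 = 5$)
$w{\left(z \right)} = -4 + z$
$s{\left(Q \right)} = - \frac{14}{9} + \frac{Q^{2}}{9}$ ($s{\left(Q \right)} = \frac{5 \left(-2\right) + \left(-4 + Q^{2}\right)}{9} = \frac{-10 + \left(-4 + Q^{2}\right)}{9} = \frac{-14 + Q^{2}}{9} = - \frac{14}{9} + \frac{Q^{2}}{9}$)
$s{\left(-2 \right)} \left(106 + \left(\left(-18\right) \left(-2\right) + 23\right)\right) = \left(- \frac{14}{9} + \frac{\left(-2\right)^{2}}{9}\right) \left(106 + \left(\left(-18\right) \left(-2\right) + 23\right)\right) = \left(- \frac{14}{9} + \frac{1}{9} \cdot 4\right) \left(106 + \left(36 + 23\right)\right) = \left(- \frac{14}{9} + \frac{4}{9}\right) \left(106 + 59\right) = \left(- \frac{10}{9}\right) 165 = - \frac{550}{3}$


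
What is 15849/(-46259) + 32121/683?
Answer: 1475060472/31594897 ≈ 46.687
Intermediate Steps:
15849/(-46259) + 32121/683 = 15849*(-1/46259) + 32121*(1/683) = -15849/46259 + 32121/683 = 1475060472/31594897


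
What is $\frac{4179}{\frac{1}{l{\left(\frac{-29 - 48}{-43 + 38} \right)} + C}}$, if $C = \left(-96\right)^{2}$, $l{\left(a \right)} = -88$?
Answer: $38145912$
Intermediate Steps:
$C = 9216$
$\frac{4179}{\frac{1}{l{\left(\frac{-29 - 48}{-43 + 38} \right)} + C}} = \frac{4179}{\frac{1}{-88 + 9216}} = \frac{4179}{\frac{1}{9128}} = 4179 \frac{1}{\frac{1}{9128}} = 4179 \cdot 9128 = 38145912$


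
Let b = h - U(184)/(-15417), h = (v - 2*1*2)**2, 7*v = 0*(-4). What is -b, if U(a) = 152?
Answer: -246824/15417 ≈ -16.010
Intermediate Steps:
v = 0 (v = (0*(-4))/7 = (1/7)*0 = 0)
h = 16 (h = (0 - 2*1*2)**2 = (0 - 2*2)**2 = (0 - 4)**2 = (-4)**2 = 16)
b = 246824/15417 (b = 16 - 152/(-15417) = 16 - 152*(-1)/15417 = 16 - 1*(-152/15417) = 16 + 152/15417 = 246824/15417 ≈ 16.010)
-b = -1*246824/15417 = -246824/15417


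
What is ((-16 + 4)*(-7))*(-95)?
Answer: -7980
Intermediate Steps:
((-16 + 4)*(-7))*(-95) = -12*(-7)*(-95) = 84*(-95) = -7980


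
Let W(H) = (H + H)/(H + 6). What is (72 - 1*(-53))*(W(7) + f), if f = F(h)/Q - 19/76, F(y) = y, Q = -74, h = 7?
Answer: 176125/1924 ≈ 91.541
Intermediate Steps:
W(H) = 2*H/(6 + H) (W(H) = (2*H)/(6 + H) = 2*H/(6 + H))
f = -51/148 (f = 7/(-74) - 19/76 = 7*(-1/74) - 19*1/76 = -7/74 - 1/4 = -51/148 ≈ -0.34459)
(72 - 1*(-53))*(W(7) + f) = (72 - 1*(-53))*(2*7/(6 + 7) - 51/148) = (72 + 53)*(2*7/13 - 51/148) = 125*(2*7*(1/13) - 51/148) = 125*(14/13 - 51/148) = 125*(1409/1924) = 176125/1924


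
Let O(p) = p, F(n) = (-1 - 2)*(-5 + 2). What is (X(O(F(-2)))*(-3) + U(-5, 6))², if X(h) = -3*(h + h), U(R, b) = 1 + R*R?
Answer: 35344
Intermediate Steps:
F(n) = 9 (F(n) = -3*(-3) = 9)
U(R, b) = 1 + R²
X(h) = -6*h
(X(O(F(-2)))*(-3) + U(-5, 6))² = (-6*9*(-3) + (1 + (-5)²))² = (-54*(-3) + (1 + 25))² = (162 + 26)² = 188² = 35344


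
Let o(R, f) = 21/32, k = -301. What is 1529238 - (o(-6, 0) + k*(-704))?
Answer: 42154667/32 ≈ 1.3173e+6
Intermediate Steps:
o(R, f) = 21/32 (o(R, f) = 21*(1/32) = 21/32)
1529238 - (o(-6, 0) + k*(-704)) = 1529238 - (21/32 - 301*(-704)) = 1529238 - (21/32 + 211904) = 1529238 - 1*6780949/32 = 1529238 - 6780949/32 = 42154667/32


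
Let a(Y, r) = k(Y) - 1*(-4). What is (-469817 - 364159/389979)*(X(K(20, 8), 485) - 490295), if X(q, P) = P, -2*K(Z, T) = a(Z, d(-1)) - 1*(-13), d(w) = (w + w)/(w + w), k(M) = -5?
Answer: 29914187028886540/129993 ≈ 2.3012e+11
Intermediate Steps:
d(w) = 1 (d(w) = (2*w)/((2*w)) = (2*w)*(1/(2*w)) = 1)
a(Y, r) = -1 (a(Y, r) = -5 - 1*(-4) = -5 + 4 = -1)
K(Z, T) = -6 (K(Z, T) = -(-1 - 1*(-13))/2 = -(-1 + 13)/2 = -1/2*12 = -6)
(-469817 - 364159/389979)*(X(K(20, 8), 485) - 490295) = (-469817 - 364159/389979)*(485 - 490295) = (-469817 - 364159*1/389979)*(-489810) = (-469817 - 364159/389979)*(-489810) = -183219128002/389979*(-489810) = 29914187028886540/129993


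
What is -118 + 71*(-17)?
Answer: -1325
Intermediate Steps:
-118 + 71*(-17) = -118 - 1207 = -1325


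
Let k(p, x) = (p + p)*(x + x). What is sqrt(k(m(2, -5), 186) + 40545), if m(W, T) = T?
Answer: 5*sqrt(1473) ≈ 191.90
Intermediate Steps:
k(p, x) = 4*p*x (k(p, x) = (2*p)*(2*x) = 4*p*x)
sqrt(k(m(2, -5), 186) + 40545) = sqrt(4*(-5)*186 + 40545) = sqrt(-3720 + 40545) = sqrt(36825) = 5*sqrt(1473)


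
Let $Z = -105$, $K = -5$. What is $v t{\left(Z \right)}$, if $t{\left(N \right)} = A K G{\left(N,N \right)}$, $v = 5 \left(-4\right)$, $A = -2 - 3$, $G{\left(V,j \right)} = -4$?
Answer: $2000$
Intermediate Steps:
$A = -5$
$v = -20$
$t{\left(N \right)} = -100$ ($t{\left(N \right)} = \left(-5\right) \left(-5\right) \left(-4\right) = 25 \left(-4\right) = -100$)
$v t{\left(Z \right)} = \left(-20\right) \left(-100\right) = 2000$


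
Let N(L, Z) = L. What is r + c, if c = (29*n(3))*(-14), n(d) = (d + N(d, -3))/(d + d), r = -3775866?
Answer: -3776272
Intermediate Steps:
n(d) = 1 (n(d) = (d + d)/(d + d) = (2*d)/((2*d)) = (2*d)*(1/(2*d)) = 1)
c = -406 (c = (29*1)*(-14) = 29*(-14) = -406)
r + c = -3775866 - 406 = -3776272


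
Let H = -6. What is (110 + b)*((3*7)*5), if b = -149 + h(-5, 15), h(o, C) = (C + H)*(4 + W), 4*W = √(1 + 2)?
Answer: -315 + 945*√3/4 ≈ 94.197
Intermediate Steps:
W = √3/4 (W = √(1 + 2)/4 = √3/4 ≈ 0.43301)
h(o, C) = (-6 + C)*(4 + √3/4) (h(o, C) = (C - 6)*(4 + √3/4) = (-6 + C)*(4 + √3/4))
b = -113 + 9*√3/4 (b = -149 + (-24 + 4*15 - 3*√3/2 + (¼)*15*√3) = -149 + (-24 + 60 - 3*√3/2 + 15*√3/4) = -149 + (36 + 9*√3/4) = -113 + 9*√3/4 ≈ -109.10)
(110 + b)*((3*7)*5) = (110 + (-113 + 9*√3/4))*((3*7)*5) = (-3 + 9*√3/4)*(21*5) = (-3 + 9*√3/4)*105 = -315 + 945*√3/4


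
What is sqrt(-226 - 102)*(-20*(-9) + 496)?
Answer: 1352*I*sqrt(82) ≈ 12243.0*I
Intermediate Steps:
sqrt(-226 - 102)*(-20*(-9) + 496) = sqrt(-328)*(180 + 496) = (2*I*sqrt(82))*676 = 1352*I*sqrt(82)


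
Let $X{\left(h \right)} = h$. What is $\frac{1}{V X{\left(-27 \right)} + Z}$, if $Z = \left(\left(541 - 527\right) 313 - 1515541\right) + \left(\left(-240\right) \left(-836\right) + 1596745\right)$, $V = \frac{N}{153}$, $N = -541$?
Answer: $\frac{17}{4867465} \approx 3.4926 \cdot 10^{-6}$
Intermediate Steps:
$V = - \frac{541}{153} \approx -3.5359$
$Z = 286226$ ($Z = \left(14 \cdot 313 - 1515541\right) + \left(200640 + 1596745\right) = \left(4382 - 1515541\right) + 1797385 = -1511159 + 1797385 = 286226$)
$\frac{1}{V X{\left(-27 \right)} + Z} = \frac{1}{\left(- \frac{541}{153}\right) \left(-27\right) + 286226} = \frac{1}{\frac{1623}{17} + 286226} = \frac{1}{\frac{4867465}{17}} = \frac{17}{4867465}$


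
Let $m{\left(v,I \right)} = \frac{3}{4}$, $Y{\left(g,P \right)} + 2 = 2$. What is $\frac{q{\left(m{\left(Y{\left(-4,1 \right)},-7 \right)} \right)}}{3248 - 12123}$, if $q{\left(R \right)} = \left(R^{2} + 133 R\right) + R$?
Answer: $- \frac{1617}{142000} \approx -0.011387$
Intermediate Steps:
$Y{\left(g,P \right)} = 0$ ($Y{\left(g,P \right)} = -2 + 2 = 0$)
$m{\left(v,I \right)} = \frac{3}{4}$ ($m{\left(v,I \right)} = 3 \cdot \frac{1}{4} = \frac{3}{4}$)
$q{\left(R \right)} = R^{2} + 134 R$
$\frac{q{\left(m{\left(Y{\left(-4,1 \right)},-7 \right)} \right)}}{3248 - 12123} = \frac{\frac{3}{4} \left(134 + \frac{3}{4}\right)}{3248 - 12123} = \frac{\frac{3}{4} \cdot \frac{539}{4}}{3248 - 12123} = \frac{1617}{16 \left(-8875\right)} = \frac{1617}{16} \left(- \frac{1}{8875}\right) = - \frac{1617}{142000}$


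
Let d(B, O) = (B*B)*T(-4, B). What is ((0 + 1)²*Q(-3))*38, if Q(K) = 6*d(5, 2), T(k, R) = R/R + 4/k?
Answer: 0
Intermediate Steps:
T(k, R) = 1 + 4/k
d(B, O) = 0 (d(B, O) = (B*B)*((4 - 4)/(-4)) = B²*(-¼*0) = B²*0 = 0)
Q(K) = 0 (Q(K) = 6*0 = 0)
((0 + 1)²*Q(-3))*38 = ((0 + 1)²*0)*38 = (1²*0)*38 = (1*0)*38 = 0*38 = 0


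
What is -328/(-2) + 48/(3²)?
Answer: 508/3 ≈ 169.33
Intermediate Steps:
-328/(-2) + 48/(3²) = -328*(-½) + 48/9 = 164 + 48*(⅑) = 164 + 16/3 = 508/3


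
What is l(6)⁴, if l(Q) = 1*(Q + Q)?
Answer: 20736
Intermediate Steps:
l(Q) = 2*Q (l(Q) = 1*(2*Q) = 2*Q)
l(6)⁴ = (2*6)⁴ = 12⁴ = 20736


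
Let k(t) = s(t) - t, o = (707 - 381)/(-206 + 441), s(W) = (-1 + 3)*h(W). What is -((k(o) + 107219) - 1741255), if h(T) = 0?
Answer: 383998786/235 ≈ 1.6340e+6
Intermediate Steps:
s(W) = 0 (s(W) = (-1 + 3)*0 = 2*0 = 0)
o = 326/235 ≈ 1.3872
k(t) = -t (k(t) = 0 - t = -t)
-((k(o) + 107219) - 1741255) = -((-1*326/235 + 107219) - 1741255) = -((-326/235 + 107219) - 1741255) = -(25196139/235 - 1741255) = -1*(-383998786/235) = 383998786/235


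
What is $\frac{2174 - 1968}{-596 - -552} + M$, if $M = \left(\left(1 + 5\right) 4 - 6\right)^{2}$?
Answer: $\frac{7025}{22} \approx 319.32$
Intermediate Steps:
$M = 324$ ($M = \left(6 \cdot 4 - 6\right)^{2} = \left(24 - 6\right)^{2} = 18^{2} = 324$)
$\frac{2174 - 1968}{-596 - -552} + M = \frac{2174 - 1968}{-596 - -552} + 324 = \frac{206}{-596 + 552} + 324 = \frac{206}{-44} + 324 = 206 \left(- \frac{1}{44}\right) + 324 = - \frac{103}{22} + 324 = \frac{7025}{22}$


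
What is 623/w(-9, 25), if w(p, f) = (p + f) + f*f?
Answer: 623/641 ≈ 0.97192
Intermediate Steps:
w(p, f) = f + p + f**2 (w(p, f) = (f + p) + f**2 = f + p + f**2)
623/w(-9, 25) = 623/(25 - 9 + 25**2) = 623/(25 - 9 + 625) = 623/641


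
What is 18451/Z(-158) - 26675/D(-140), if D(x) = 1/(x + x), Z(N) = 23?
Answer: 171805451/23 ≈ 7.4698e+6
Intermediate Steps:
D(x) = 1/(2*x)
18451/Z(-158) - 26675/D(-140) = 18451/23 - 26675/((½)/(-140)) = 18451*(1/23) - 26675/((½)*(-1/140)) = 18451/23 - 26675/(-1/280) = 18451/23 - 26675*(-280) = 18451/23 + 7469000 = 171805451/23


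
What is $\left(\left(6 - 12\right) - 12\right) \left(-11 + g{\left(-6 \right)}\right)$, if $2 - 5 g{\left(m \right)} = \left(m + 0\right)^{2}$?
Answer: $\frac{1602}{5} \approx 320.4$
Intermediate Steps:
$g{\left(m \right)} = \frac{2}{5} - \frac{m^{2}}{5}$ ($g{\left(m \right)} = \frac{2}{5} - \frac{\left(m + 0\right)^{2}}{5} = \frac{2}{5} - \frac{m^{2}}{5}$)
$\left(\left(6 - 12\right) - 12\right) \left(-11 + g{\left(-6 \right)}\right) = \left(\left(6 - 12\right) - 12\right) \left(-11 + \left(\frac{2}{5} - \frac{\left(-6\right)^{2}}{5}\right)\right) = \left(-6 - 12\right) \left(-11 + \left(\frac{2}{5} - \frac{36}{5}\right)\right) = - 18 \left(-11 + \left(\frac{2}{5} - \frac{36}{5}\right)\right) = - 18 \left(-11 - \frac{34}{5}\right) = \left(-18\right) \left(- \frac{89}{5}\right) = \frac{1602}{5}$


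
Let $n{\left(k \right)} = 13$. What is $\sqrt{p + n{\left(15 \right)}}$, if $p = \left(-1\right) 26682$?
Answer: $i \sqrt{26669} \approx 163.31 i$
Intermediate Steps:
$p = -26682$
$\sqrt{p + n{\left(15 \right)}} = \sqrt{-26682 + 13} = \sqrt{-26669} = i \sqrt{26669}$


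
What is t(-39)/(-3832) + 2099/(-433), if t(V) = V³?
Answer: 17641759/1659256 ≈ 10.632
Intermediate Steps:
t(-39)/(-3832) + 2099/(-433) = (-39)³/(-3832) + 2099/(-433) = -59319*(-1/3832) + 2099*(-1/433) = 59319/3832 - 2099/433 = 17641759/1659256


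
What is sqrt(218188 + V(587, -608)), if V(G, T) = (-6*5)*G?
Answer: sqrt(200578) ≈ 447.86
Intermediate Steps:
V(G, T) = -30*G
sqrt(218188 + V(587, -608)) = sqrt(218188 - 30*587) = sqrt(218188 - 17610) = sqrt(200578)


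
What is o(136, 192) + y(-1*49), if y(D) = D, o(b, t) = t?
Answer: 143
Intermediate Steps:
o(136, 192) + y(-1*49) = 192 - 1*49 = 192 - 49 = 143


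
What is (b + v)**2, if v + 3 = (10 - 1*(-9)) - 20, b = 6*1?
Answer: 4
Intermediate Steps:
b = 6
v = -4 (v = -3 + ((10 - 1*(-9)) - 20) = -3 + ((10 + 9) - 20) = -3 + (19 - 20) = -3 - 1 = -4)
(b + v)**2 = (6 - 4)**2 = 2**2 = 4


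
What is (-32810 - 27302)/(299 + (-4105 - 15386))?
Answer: 7514/2399 ≈ 3.1321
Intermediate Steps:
(-32810 - 27302)/(299 + (-4105 - 15386)) = -60112/(299 - 19491) = -60112/(-19192) = -60112*(-1/19192) = 7514/2399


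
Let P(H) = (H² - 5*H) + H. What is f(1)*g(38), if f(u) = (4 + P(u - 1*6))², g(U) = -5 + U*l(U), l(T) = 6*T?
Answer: 20790259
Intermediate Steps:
P(H) = H² - 4*H
g(U) = -5 + 6*U² (g(U) = -5 + U*(6*U) = -5 + 6*U²)
f(u) = (4 + (-10 + u)*(-6 + u))² (f(u) = (4 + (u - 1*6)*(-4 + (u - 1*6)))² = (4 + (u - 6)*(-4 + (u - 6)))² = (4 + (-6 + u)*(-4 + (-6 + u)))² = (4 + (-6 + u)*(-10 + u))² = (4 + (-10 + u)*(-6 + u))²)
f(1)*g(38) = (4 + (-10 + 1)*(-6 + 1))²*(-5 + 6*38²) = (4 - 9*(-5))²*(-5 + 6*1444) = (4 + 45)²*(-5 + 8664) = 49²*8659 = 2401*8659 = 20790259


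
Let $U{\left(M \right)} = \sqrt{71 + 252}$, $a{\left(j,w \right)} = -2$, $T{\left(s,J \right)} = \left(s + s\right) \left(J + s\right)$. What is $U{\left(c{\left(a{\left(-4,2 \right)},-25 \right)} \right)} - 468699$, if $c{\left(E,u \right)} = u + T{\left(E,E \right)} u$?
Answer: $-468699 + \sqrt{323} \approx -4.6868 \cdot 10^{5}$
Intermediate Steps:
$T{\left(s,J \right)} = 2 s \left(J + s\right)$
$c{\left(E,u \right)} = u + 4 u E^{2}$ ($c{\left(E,u \right)} = u + 2 E \left(E + E\right) u = u + 2 E 2 E u = u + 4 E^{2} u = u + 4 u E^{2}$)
$U{\left(M \right)} = \sqrt{323}$
$U{\left(c{\left(a{\left(-4,2 \right)},-25 \right)} \right)} - 468699 = \sqrt{323} - 468699 = -468699 + \sqrt{323}$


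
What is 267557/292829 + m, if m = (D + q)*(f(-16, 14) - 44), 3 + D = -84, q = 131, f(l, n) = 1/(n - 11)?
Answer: -1687063685/878487 ≈ -1920.4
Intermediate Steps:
f(l, n) = 1/(-11 + n)
D = -87 (D = -3 - 84 = -87)
m = -5764/3 (m = (-87 + 131)*(1/(-11 + 14) - 44) = 44*(1/3 - 44) = 44*(⅓ - 44) = 44*(-131/3) = -5764/3 ≈ -1921.3)
267557/292829 + m = 267557/292829 - 5764/3 = -1687063685/878487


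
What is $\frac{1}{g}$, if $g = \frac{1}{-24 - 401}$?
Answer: $-425$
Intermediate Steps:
$g = - \frac{1}{425}$ ($g = \frac{1}{-24 - 401} = \frac{1}{-425} = - \frac{1}{425} \approx -0.0023529$)
$\frac{1}{g} = \frac{1}{- \frac{1}{425}} = -425$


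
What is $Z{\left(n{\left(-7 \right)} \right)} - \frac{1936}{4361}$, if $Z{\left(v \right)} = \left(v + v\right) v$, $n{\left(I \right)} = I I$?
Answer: $\frac{20939586}{4361} \approx 4801.6$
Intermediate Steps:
$n{\left(I \right)} = I^{2}$
$Z{\left(v \right)} = 2 v^{2}$ ($Z{\left(v \right)} = 2 v v = 2 v^{2}$)
$Z{\left(n{\left(-7 \right)} \right)} - \frac{1936}{4361} = 2 \left(\left(-7\right)^{2}\right)^{2} - \frac{1936}{4361} = 2 \cdot 49^{2} - 1936 \cdot \frac{1}{4361} = 2 \cdot 2401 - \frac{1936}{4361} = 4802 - \frac{1936}{4361} = \frac{20939586}{4361}$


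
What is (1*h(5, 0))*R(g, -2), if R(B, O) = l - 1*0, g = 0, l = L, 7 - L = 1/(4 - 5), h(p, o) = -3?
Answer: -24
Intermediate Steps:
L = 8 (L = 7 - 1/(4 - 5) = 7 - 1/(-1) = 7 - 1*(-1) = 7 + 1 = 8)
l = 8
R(B, O) = 8 (R(B, O) = 8 - 1*0 = 8 + 0 = 8)
(1*h(5, 0))*R(g, -2) = (1*(-3))*8 = -3*8 = -24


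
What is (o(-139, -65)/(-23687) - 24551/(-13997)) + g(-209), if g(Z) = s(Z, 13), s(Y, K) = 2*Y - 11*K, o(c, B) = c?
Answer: -185414347659/331546939 ≈ -559.24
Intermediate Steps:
s(Y, K) = -11*K + 2*Y
g(Z) = -143 + 2*Z (g(Z) = -11*13 + 2*Z = -143 + 2*Z)
(o(-139, -65)/(-23687) - 24551/(-13997)) + g(-209) = (-139/(-23687) - 24551/(-13997)) + (-143 + 2*(-209)) = (-139*(-1/23687) - 24551*(-1/13997)) + (-143 - 418) = (139/23687 + 24551/13997) - 561 = 583485120/331546939 - 561 = -185414347659/331546939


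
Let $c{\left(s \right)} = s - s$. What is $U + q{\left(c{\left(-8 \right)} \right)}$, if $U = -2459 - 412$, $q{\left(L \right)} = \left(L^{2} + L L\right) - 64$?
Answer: $-2935$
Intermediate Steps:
$c{\left(s \right)} = 0$
$q{\left(L \right)} = -64 + 2 L^{2}$ ($q{\left(L \right)} = \left(L^{2} + L^{2}\right) - 64 = 2 L^{2} - 64 = -64 + 2 L^{2}$)
$U = -2871$ ($U = -2459 - 412 = -2871$)
$U + q{\left(c{\left(-8 \right)} \right)} = -2871 - \left(64 - 2 \cdot 0^{2}\right) = -2871 + \left(-64 + 2 \cdot 0\right) = -2871 + \left(-64 + 0\right) = -2871 - 64 = -2935$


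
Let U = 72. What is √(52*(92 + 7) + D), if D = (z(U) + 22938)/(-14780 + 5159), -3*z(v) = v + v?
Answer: √52921933242/3207 ≈ 71.733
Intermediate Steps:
z(v) = -2*v/3 (z(v) = -(v + v)/3 = -2*v/3)
D = -7630/3207 (D = (-⅔*72 + 22938)/(-14780 + 5159) = (-48 + 22938)/(-9621) = 22890*(-1/9621) = -7630/3207 ≈ -2.3792)
√(52*(92 + 7) + D) = √(52*(92 + 7) - 7630/3207) = √(52*99 - 7630/3207) = √(5148 - 7630/3207) = √(16502006/3207) = √52921933242/3207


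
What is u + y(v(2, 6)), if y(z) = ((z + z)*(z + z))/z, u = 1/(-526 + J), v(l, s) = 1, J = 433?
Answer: 371/93 ≈ 3.9892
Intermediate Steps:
u = -1/93 (u = 1/(-526 + 433) = 1/(-93) = -1/93 ≈ -0.010753)
y(z) = 4*z (y(z) = ((2*z)*(2*z))/z = (4*z**2)/z = 4*z)
u + y(v(2, 6)) = -1/93 + 4*1 = -1/93 + 4 = 371/93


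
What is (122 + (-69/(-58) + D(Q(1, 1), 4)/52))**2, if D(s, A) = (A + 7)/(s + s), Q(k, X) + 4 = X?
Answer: 1241666718601/81866304 ≈ 15167.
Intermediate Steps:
Q(k, X) = -4 + X
D(s, A) = (7 + A)/(2*s) (D(s, A) = (7 + A)/((2*s)) = (7 + A)*(1/(2*s)) = (7 + A)/(2*s))
(122 + (-69/(-58) + D(Q(1, 1), 4)/52))**2 = (122 + (-69/(-58) + ((7 + 4)/(2*(-4 + 1)))/52))**2 = (122 + (-69*(-1/58) + ((1/2)*11/(-3))*(1/52)))**2 = (122 + (69/58 + ((1/2)*(-1/3)*11)*(1/52)))**2 = (122 + (69/58 - 11/6*1/52))**2 = (122 + (69/58 - 11/312))**2 = (122 + 10445/9048)**2 = (1114301/9048)**2 = 1241666718601/81866304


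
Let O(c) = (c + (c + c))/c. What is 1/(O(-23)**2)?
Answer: 1/9 ≈ 0.11111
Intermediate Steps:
O(c) = 3 (O(c) = (c + 2*c)/c = (3*c)/c = 3)
1/(O(-23)**2) = 1/(3**2) = 1/9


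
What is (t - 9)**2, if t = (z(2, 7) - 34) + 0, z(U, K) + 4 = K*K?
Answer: 4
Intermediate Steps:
z(U, K) = -4 + K**2 (z(U, K) = -4 + K*K = -4 + K**2)
t = 11 (t = ((-4 + 7**2) - 34) + 0 = ((-4 + 49) - 34) + 0 = (45 - 34) + 0 = 11 + 0 = 11)
(t - 9)**2 = (11 - 9)**2 = 2**2 = 4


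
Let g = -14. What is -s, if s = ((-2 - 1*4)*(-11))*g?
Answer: 924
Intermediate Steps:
s = -924 (s = ((-2 - 1*4)*(-11))*(-14) = ((-2 - 4)*(-11))*(-14) = -6*(-11)*(-14) = 66*(-14) = -924)
-s = -1*(-924) = 924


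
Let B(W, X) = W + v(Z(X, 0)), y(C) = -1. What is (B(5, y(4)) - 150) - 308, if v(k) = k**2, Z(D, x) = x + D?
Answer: -452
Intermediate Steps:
Z(D, x) = D + x
B(W, X) = W + X**2 (B(W, X) = W + (X + 0)**2 = W + X**2)
(B(5, y(4)) - 150) - 308 = ((5 + (-1)**2) - 150) - 308 = ((5 + 1) - 150) - 308 = (6 - 150) - 308 = -144 - 308 = -452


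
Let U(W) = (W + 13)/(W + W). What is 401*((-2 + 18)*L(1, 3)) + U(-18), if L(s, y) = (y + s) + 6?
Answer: 2309765/36 ≈ 64160.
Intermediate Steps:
L(s, y) = 6 + s + y (L(s, y) = (s + y) + 6 = 6 + s + y)
U(W) = (13 + W)/(2*W) (U(W) = (13 + W)/((2*W)) = (13 + W)*(1/(2*W)) = (13 + W)/(2*W))
401*((-2 + 18)*L(1, 3)) + U(-18) = 401*((-2 + 18)*(6 + 1 + 3)) + (½)*(13 - 18)/(-18) = 401*(16*10) + (½)*(-1/18)*(-5) = 401*160 + 5/36 = 64160 + 5/36 = 2309765/36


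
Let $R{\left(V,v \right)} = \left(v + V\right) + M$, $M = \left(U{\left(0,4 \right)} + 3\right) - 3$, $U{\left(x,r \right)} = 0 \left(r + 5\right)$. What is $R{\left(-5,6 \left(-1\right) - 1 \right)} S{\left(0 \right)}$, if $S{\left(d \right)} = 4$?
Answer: $-48$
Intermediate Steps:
$U{\left(x,r \right)} = 0$ ($U{\left(x,r \right)} = 0 \left(5 + r\right) = 0$)
$M = 0$ ($M = \left(0 + 3\right) - 3 = 3 - 3 = 0$)
$R{\left(V,v \right)} = V + v$ ($R{\left(V,v \right)} = \left(v + V\right) + 0 = \left(V + v\right) + 0 = V + v$)
$R{\left(-5,6 \left(-1\right) - 1 \right)} S{\left(0 \right)} = \left(-5 + \left(6 \left(-1\right) - 1\right)\right) 4 = \left(-5 - 7\right) 4 = \left(-12\right) 4 = -48$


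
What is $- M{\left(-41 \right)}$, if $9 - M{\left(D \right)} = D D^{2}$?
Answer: $-68930$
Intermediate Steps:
$M{\left(D \right)} = 9 - D^{3}$ ($M{\left(D \right)} = 9 - D D^{2} = 9 - D^{3}$)
$- M{\left(-41 \right)} = - (9 - \left(-41\right)^{3}) = - (9 - -68921) = - (9 + 68921) = \left(-1\right) 68930 = -68930$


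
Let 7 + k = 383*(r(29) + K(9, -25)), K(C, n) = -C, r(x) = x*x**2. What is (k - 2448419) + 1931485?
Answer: 8820599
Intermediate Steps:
r(x) = x**3
k = 9337533 (k = -7 + 383*(29**3 - 1*9) = -7 + 383*(24389 - 9) = -7 + 383*24380 = -7 + 9337540 = 9337533)
(k - 2448419) + 1931485 = (9337533 - 2448419) + 1931485 = 6889114 + 1931485 = 8820599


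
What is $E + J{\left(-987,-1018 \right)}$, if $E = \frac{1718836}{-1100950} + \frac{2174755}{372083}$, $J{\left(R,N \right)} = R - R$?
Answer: $\frac{877373430931}{204822389425} \approx 4.2836$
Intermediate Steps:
$J{\left(R,N \right)} = 0$
$E = \frac{877373430931}{204822389425}$ ($E = 1718836 \left(- \frac{1}{1100950}\right) + 2174755 \cdot \frac{1}{372083} = - \frac{859418}{550475} + \frac{2174755}{372083} = \frac{877373430931}{204822389425} \approx 4.2836$)
$E + J{\left(-987,-1018 \right)} = \frac{877373430931}{204822389425} + 0 = \frac{877373430931}{204822389425}$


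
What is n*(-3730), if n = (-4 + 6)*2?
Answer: -14920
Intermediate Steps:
n = 4 (n = 2*2 = 4)
n*(-3730) = 4*(-3730) = -14920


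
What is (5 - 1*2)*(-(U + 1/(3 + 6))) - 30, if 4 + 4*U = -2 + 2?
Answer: -82/3 ≈ -27.333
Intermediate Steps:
U = -1 (U = -1 + (-2 + 2)/4 = -1 + (¼)*0 = -1 + 0 = -1)
(5 - 1*2)*(-(U + 1/(3 + 6))) - 30 = (5 - 1*2)*(-(-1 + 1/(3 + 6))) - 30 = (5 - 2)*(-(-1 + 1/9)) - 30 = 3*(-(-1 + ⅑)) - 30 = 3*(-1*(-8/9)) - 30 = 3*(8/9) - 30 = 8/3 - 30 = -82/3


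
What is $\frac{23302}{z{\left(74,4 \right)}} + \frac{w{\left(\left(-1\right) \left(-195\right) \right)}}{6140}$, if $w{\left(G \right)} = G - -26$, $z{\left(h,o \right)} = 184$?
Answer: $\frac{4472342}{35305} \approx 126.68$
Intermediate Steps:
$w{\left(G \right)} = 26 + G$ ($w{\left(G \right)} = G + 26 = 26 + G$)
$\frac{23302}{z{\left(74,4 \right)}} + \frac{w{\left(\left(-1\right) \left(-195\right) \right)}}{6140} = \frac{23302}{184} + \frac{26 - -195}{6140} = 23302 \cdot \frac{1}{184} + \left(26 + 195\right) \frac{1}{6140} = \frac{11651}{92} + 221 \cdot \frac{1}{6140} = \frac{11651}{92} + \frac{221}{6140} = \frac{4472342}{35305}$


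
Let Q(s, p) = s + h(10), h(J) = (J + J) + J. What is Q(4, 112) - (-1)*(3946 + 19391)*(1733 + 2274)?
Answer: 93511393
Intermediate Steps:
h(J) = 3*J (h(J) = 2*J + J = 3*J)
Q(s, p) = 30 + s (Q(s, p) = s + 3*10 = s + 30 = 30 + s)
Q(4, 112) - (-1)*(3946 + 19391)*(1733 + 2274) = (30 + 4) - (-1)*(3946 + 19391)*(1733 + 2274) = 34 - (-1)*23337*4007 = 34 - (-1)*93511359 = 34 - 1*(-93511359) = 34 + 93511359 = 93511393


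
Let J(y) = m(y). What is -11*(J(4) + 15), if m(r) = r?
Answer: -209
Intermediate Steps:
J(y) = y
-11*(J(4) + 15) = -11*(4 + 15) = -11*19 = -209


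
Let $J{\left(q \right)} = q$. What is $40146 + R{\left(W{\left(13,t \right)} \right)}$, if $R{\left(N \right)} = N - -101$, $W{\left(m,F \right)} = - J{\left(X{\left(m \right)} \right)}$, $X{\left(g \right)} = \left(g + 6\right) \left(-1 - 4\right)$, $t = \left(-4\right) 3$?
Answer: $40342$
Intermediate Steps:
$t = -12$
$X{\left(g \right)} = -30 - 5 g$ ($X{\left(g \right)} = \left(6 + g\right) \left(-5\right) = -30 - 5 g$)
$W{\left(m,F \right)} = 30 + 5 m$ ($W{\left(m,F \right)} = - (-30 - 5 m) = 30 + 5 m$)
$R{\left(N \right)} = 101 + N$ ($R{\left(N \right)} = N + 101 = 101 + N$)
$40146 + R{\left(W{\left(13,t \right)} \right)} = 40146 + \left(101 + \left(30 + 5 \cdot 13\right)\right) = 40146 + \left(101 + \left(30 + 65\right)\right) = 40146 + \left(101 + 95\right) = 40146 + 196 = 40342$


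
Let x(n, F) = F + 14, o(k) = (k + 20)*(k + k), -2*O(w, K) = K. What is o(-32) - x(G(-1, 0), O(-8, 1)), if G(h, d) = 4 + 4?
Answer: 1509/2 ≈ 754.50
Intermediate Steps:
G(h, d) = 8
O(w, K) = -K/2
o(k) = 2*k*(20 + k) (o(k) = (20 + k)*(2*k) = 2*k*(20 + k))
x(n, F) = 14 + F
o(-32) - x(G(-1, 0), O(-8, 1)) = 2*(-32)*(20 - 32) - (14 - ½*1) = 2*(-32)*(-12) - (14 - ½) = 768 - 1*27/2 = 768 - 27/2 = 1509/2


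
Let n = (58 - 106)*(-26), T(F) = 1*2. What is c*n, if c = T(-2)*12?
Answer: 29952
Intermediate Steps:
T(F) = 2
n = 1248 (n = -48*(-26) = 1248)
c = 24 (c = 2*12 = 24)
c*n = 24*1248 = 29952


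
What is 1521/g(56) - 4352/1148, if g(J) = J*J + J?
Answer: -144589/43624 ≈ -3.3144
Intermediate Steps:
g(J) = J + J² (g(J) = J² + J = J + J²)
1521/g(56) - 4352/1148 = 1521/((56*(1 + 56))) - 4352/1148 = 1521/((56*57)) - 4352*1/1148 = 1521/3192 - 1088/287 = 1521*(1/3192) - 1088/287 = 507/1064 - 1088/287 = -144589/43624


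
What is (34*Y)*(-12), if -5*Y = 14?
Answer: 5712/5 ≈ 1142.4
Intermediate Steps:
Y = -14/5 (Y = -1/5*14 = -14/5 ≈ -2.8000)
(34*Y)*(-12) = (34*(-14/5))*(-12) = -476/5*(-12) = 5712/5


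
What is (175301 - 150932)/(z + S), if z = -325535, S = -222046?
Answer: -8123/182527 ≈ -0.044503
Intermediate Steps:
(175301 - 150932)/(z + S) = (175301 - 150932)/(-325535 - 222046) = 24369/(-547581) = 24369*(-1/547581) = -8123/182527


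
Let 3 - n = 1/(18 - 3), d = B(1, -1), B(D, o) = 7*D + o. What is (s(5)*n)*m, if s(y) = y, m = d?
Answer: 88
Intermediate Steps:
B(D, o) = o + 7*D
d = 6 (d = -1 + 7*1 = -1 + 7 = 6)
m = 6
n = 44/15 (n = 3 - 1/(18 - 3) = 3 - 1/15 = 44/15 ≈ 2.9333)
(s(5)*n)*m = (5*(44/15))*6 = (44/3)*6 = 88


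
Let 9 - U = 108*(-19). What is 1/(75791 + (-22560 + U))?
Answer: 1/55292 ≈ 1.8086e-5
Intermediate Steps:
U = 2061 (U = 9 - 108*(-19) = 9 - 1*(-2052) = 9 + 2052 = 2061)
1/(75791 + (-22560 + U)) = 1/(75791 + (-22560 + 2061)) = 1/(75791 - 20499) = 1/55292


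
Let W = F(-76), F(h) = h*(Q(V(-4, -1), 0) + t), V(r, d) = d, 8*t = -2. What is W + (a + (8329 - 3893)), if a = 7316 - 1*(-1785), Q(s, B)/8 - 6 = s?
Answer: 10516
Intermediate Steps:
t = -1/4 (t = (1/8)*(-2) = -1/4 ≈ -0.25000)
Q(s, B) = 48 + 8*s
F(h) = 159*h/4 (F(h) = h*((48 + 8*(-1)) - 1/4) = h*((48 - 8) - 1/4) = h*(40 - 1/4) = h*(159/4) = 159*h/4)
W = -3021 (W = (159/4)*(-76) = -3021)
a = 9101 (a = 7316 + 1785 = 9101)
W + (a + (8329 - 3893)) = -3021 + (9101 + (8329 - 3893)) = -3021 + (9101 + 4436) = -3021 + 13537 = 10516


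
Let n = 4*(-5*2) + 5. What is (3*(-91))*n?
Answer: 9555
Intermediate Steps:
n = -35 (n = 4*(-10) + 5 = -40 + 5 = -35)
(3*(-91))*n = (3*(-91))*(-35) = -273*(-35) = 9555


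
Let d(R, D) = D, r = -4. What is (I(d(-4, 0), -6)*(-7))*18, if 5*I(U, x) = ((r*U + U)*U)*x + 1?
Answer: -126/5 ≈ -25.200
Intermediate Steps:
I(U, x) = ⅕ - 3*x*U²/5 (I(U, x) = (((-4*U + U)*U)*x + 1)/5 = (((-3*U)*U)*x + 1)/5 = ((-3*U²)*x + 1)/5 = (-3*x*U² + 1)/5 = (1 - 3*x*U²)/5 = ⅕ - 3*x*U²/5)
(I(d(-4, 0), -6)*(-7))*18 = ((⅕ - ⅗*(-6)*0²)*(-7))*18 = ((⅕ - ⅗*(-6)*0)*(-7))*18 = ((⅕ + 0)*(-7))*18 = ((⅕)*(-7))*18 = -7/5*18 = -126/5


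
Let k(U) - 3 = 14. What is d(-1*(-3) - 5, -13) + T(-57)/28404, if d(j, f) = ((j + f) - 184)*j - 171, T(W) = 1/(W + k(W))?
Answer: 257908319/1136160 ≈ 227.00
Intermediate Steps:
k(U) = 17 (k(U) = 3 + 14 = 17)
T(W) = 1/(17 + W) (T(W) = 1/(W + 17) = 1/(17 + W))
d(j, f) = -171 + j*(-184 + f + j) (d(j, f) = ((f + j) - 184)*j - 171 = (-184 + f + j)*j - 171 = j*(-184 + f + j) - 171 = -171 + j*(-184 + f + j))
d(-1*(-3) - 5, -13) + T(-57)/28404 = (-171 + (-1*(-3) - 5)² - 184*(-1*(-3) - 5) - 13*(-1*(-3) - 5)) + 1/((17 - 57)*28404) = (-171 + (3 - 5)² - 184*(3 - 5) - 13*(3 - 5)) + (1/28404)/(-40) = (-171 + (-2)² - 184*(-2) - 13*(-2)) - 1/40*1/28404 = (-171 + 4 + 368 + 26) - 1/1136160 = 227 - 1/1136160 = 257908319/1136160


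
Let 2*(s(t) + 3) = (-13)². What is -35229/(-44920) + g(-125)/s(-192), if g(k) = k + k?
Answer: -16717673/7321960 ≈ -2.2832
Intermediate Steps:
s(t) = 163/2 (s(t) = -3 + (½)*(-13)² = -3 + (½)*169 = -3 + 169/2 = 163/2)
g(k) = 2*k
-35229/(-44920) + g(-125)/s(-192) = -35229/(-44920) + (2*(-125))/(163/2) = -35229*(-1/44920) - 250*2/163 = 35229/44920 - 500/163 = -16717673/7321960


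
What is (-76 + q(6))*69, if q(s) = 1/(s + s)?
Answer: -20953/4 ≈ -5238.3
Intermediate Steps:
q(s) = 1/(2*s)
(-76 + q(6))*69 = (-76 + (1/2)/6)*69 = (-76 + (1/2)*(1/6))*69 = (-76 + 1/12)*69 = -911/12*69 = -20953/4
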